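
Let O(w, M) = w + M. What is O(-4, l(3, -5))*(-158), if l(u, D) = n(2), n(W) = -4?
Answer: 1264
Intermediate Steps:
l(u, D) = -4
O(w, M) = M + w
O(-4, l(3, -5))*(-158) = (-4 - 4)*(-158) = -8*(-158) = 1264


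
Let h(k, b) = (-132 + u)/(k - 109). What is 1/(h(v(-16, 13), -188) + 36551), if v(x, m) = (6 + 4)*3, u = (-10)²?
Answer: 79/2887561 ≈ 2.7359e-5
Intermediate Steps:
u = 100
v(x, m) = 30 (v(x, m) = 10*3 = 30)
h(k, b) = -32/(-109 + k) (h(k, b) = (-132 + 100)/(k - 109) = -32/(-109 + k))
1/(h(v(-16, 13), -188) + 36551) = 1/(-32/(-109 + 30) + 36551) = 1/(-32/(-79) + 36551) = 1/(-32*(-1/79) + 36551) = 1/(32/79 + 36551) = 1/(2887561/79) = 79/2887561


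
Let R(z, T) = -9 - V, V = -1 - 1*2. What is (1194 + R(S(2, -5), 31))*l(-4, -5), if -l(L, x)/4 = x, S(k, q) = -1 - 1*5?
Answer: 23760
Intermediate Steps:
S(k, q) = -6 (S(k, q) = -1 - 5 = -6)
l(L, x) = -4*x
V = -3 (V = -1 - 2 = -3)
R(z, T) = -6 (R(z, T) = -9 - 1*(-3) = -9 + 3 = -6)
(1194 + R(S(2, -5), 31))*l(-4, -5) = (1194 - 6)*(-4*(-5)) = 1188*20 = 23760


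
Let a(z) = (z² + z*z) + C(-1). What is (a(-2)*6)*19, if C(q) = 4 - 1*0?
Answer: 1368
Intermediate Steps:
C(q) = 4 (C(q) = 4 + 0 = 4)
a(z) = 4 + 2*z² (a(z) = (z² + z*z) + 4 = (z² + z²) + 4 = 2*z² + 4 = 4 + 2*z²)
(a(-2)*6)*19 = ((4 + 2*(-2)²)*6)*19 = ((4 + 2*4)*6)*19 = ((4 + 8)*6)*19 = (12*6)*19 = 72*19 = 1368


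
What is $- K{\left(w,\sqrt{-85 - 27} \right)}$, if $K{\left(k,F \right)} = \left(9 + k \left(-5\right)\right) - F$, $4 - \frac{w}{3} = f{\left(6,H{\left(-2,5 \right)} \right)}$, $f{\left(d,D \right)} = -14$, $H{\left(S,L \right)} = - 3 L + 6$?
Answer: $261 + 4 i \sqrt{7} \approx 261.0 + 10.583 i$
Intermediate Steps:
$H{\left(S,L \right)} = 6 - 3 L$
$w = 54$ ($w = 12 - -42 = 12 + 42 = 54$)
$K{\left(k,F \right)} = 9 - F - 5 k$ ($K{\left(k,F \right)} = \left(9 - 5 k\right) - F = 9 - F - 5 k$)
$- K{\left(w,\sqrt{-85 - 27} \right)} = - (9 - \sqrt{-85 - 27} - 270) = - (9 - \sqrt{-112} - 270) = - (9 - 4 i \sqrt{7} - 270) = - (-261 - 4 i \sqrt{7}) = 261 + 4 i \sqrt{7}$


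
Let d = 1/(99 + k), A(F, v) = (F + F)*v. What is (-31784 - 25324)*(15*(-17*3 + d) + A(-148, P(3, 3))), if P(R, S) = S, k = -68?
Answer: 2925528624/31 ≈ 9.4372e+7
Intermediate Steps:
A(F, v) = 2*F*v (A(F, v) = (2*F)*v = 2*F*v)
d = 1/31 (d = 1/(99 - 68) = 1/31 ≈ 0.032258)
(-31784 - 25324)*(15*(-17*3 + d) + A(-148, P(3, 3))) = (-31784 - 25324)*(15*(-17*3 + 1/31) + 2*(-148)*3) = -57108*(15*(-51 + 1/31) - 888) = -57108*(15*(-1580/31) - 888) = -57108*(-23700/31 - 888) = -57108*(-51228/31) = 2925528624/31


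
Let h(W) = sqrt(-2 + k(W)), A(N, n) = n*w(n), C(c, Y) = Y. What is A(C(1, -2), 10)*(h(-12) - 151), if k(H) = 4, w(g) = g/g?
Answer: -1510 + 10*sqrt(2) ≈ -1495.9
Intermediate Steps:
w(g) = 1
A(N, n) = n (A(N, n) = n*1 = n)
h(W) = sqrt(2) (h(W) = sqrt(-2 + 4) = sqrt(2))
A(C(1, -2), 10)*(h(-12) - 151) = 10*(sqrt(2) - 151) = 10*(-151 + sqrt(2)) = -1510 + 10*sqrt(2)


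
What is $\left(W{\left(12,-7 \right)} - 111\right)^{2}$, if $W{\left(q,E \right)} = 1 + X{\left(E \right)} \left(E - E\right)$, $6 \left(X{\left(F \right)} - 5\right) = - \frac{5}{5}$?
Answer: $12100$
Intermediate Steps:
$X{\left(F \right)} = \frac{29}{6}$ ($X{\left(F \right)} = 5 + \frac{\left(-5\right) \frac{1}{5}}{6} = 5 + \frac{1}{6} \left(-1\right) = 5 - \frac{1}{6} = \frac{29}{6}$)
$W{\left(q,E \right)} = 1$ ($W{\left(q,E \right)} = 1 + \frac{29 \left(E - E\right)}{6} = 1 + \frac{29}{6} \cdot 0 = 1 + 0 = 1$)
$\left(W{\left(12,-7 \right)} - 111\right)^{2} = \left(1 - 111\right)^{2} = \left(-110\right)^{2} = 12100$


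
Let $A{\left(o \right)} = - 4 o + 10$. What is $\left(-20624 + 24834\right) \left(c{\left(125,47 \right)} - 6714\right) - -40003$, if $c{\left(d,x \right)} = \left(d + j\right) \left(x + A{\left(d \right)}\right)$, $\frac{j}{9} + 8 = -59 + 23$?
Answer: $477197193$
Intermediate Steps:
$A{\left(o \right)} = 10 - 4 o$
$j = -396$ ($j = -72 + 9 \left(-59 + 23\right) = -72 + 9 \left(-36\right) = -72 - 324 = -396$)
$c{\left(d,x \right)} = \left(-396 + d\right) \left(10 + x - 4 d\right)$ ($c{\left(d,x \right)} = \left(d - 396\right) \left(x - \left(-10 + 4 d\right)\right) = \left(-396 + d\right) \left(10 + x - 4 d\right)$)
$\left(-20624 + 24834\right) \left(c{\left(125,47 \right)} - 6714\right) - -40003 = \left(-20624 + 24834\right) \left(\left(-3960 - 18612 - 4 \cdot 125^{2} + 1594 \cdot 125 + 125 \cdot 47\right) - 6714\right) - -40003 = 4210 \left(\left(-3960 - 18612 - 62500 + 199250 + 5875\right) - 6714\right) + 40003 = 4210 \left(120053 - 6714\right) + 40003 = 4210 \cdot 113339 + 40003 = 477157190 + 40003 = 477197193$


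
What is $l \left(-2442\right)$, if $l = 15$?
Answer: $-36630$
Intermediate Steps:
$l \left(-2442\right) = 15 \left(-2442\right) = -36630$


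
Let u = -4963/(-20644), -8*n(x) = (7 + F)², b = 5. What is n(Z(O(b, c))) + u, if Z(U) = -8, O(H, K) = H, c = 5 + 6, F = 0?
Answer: -242963/41288 ≈ -5.8846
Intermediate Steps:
c = 11
n(x) = -49/8 (n(x) = -(7 + 0)²/8 = -⅛*7² = -⅛*49 = -49/8)
u = 4963/20644 (u = -4963*(-1/20644) = 4963/20644 ≈ 0.24041)
n(Z(O(b, c))) + u = -49/8 + 4963/20644 = -242963/41288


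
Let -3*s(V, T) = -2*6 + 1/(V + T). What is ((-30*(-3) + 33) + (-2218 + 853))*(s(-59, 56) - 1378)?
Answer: 1706370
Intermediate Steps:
s(V, T) = 4 - 1/(3*(T + V)) (s(V, T) = -(-2*6 + 1/(V + T))/3 = -(-12 + 1/(T + V))/3 = 4 - 1/(3*(T + V)))
((-30*(-3) + 33) + (-2218 + 853))*(s(-59, 56) - 1378) = ((-30*(-3) + 33) + (-2218 + 853))*((-1/3 + 4*56 + 4*(-59))/(56 - 59) - 1378) = ((90 + 33) - 1365)*((-1/3 + 224 - 236)/(-3) - 1378) = (123 - 1365)*(-1/3*(-37/3) - 1378) = -1242*(37/9 - 1378) = -1242*(-12365/9) = 1706370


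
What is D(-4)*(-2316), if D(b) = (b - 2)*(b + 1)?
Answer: -41688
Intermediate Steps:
D(b) = (1 + b)*(-2 + b) (D(b) = (-2 + b)*(1 + b) = (1 + b)*(-2 + b))
D(-4)*(-2316) = (-2 + (-4)**2 - 1*(-4))*(-2316) = (-2 + 16 + 4)*(-2316) = 18*(-2316) = -41688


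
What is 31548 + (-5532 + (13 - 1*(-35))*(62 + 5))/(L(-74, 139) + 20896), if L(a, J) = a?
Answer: 328445070/10411 ≈ 31548.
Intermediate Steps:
31548 + (-5532 + (13 - 1*(-35))*(62 + 5))/(L(-74, 139) + 20896) = 31548 + (-5532 + (13 - 1*(-35))*(62 + 5))/(-74 + 20896) = 31548 + (-5532 + (13 + 35)*67)/20822 = 31548 + (-5532 + 48*67)*(1/20822) = 31548 + (-5532 + 3216)*(1/20822) = 31548 - 2316*1/20822 = 31548 - 1158/10411 = 328445070/10411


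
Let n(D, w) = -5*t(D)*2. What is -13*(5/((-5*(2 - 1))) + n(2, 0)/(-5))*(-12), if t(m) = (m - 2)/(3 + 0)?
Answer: -156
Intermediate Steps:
t(m) = -⅔ + m/3 (t(m) = (-2 + m)/3 = (-2 + m)*(⅓) = -⅔ + m/3)
n(D, w) = 20/3 - 10*D/3 (n(D, w) = -5*(-⅔ + D/3)*2 = (10/3 - 5*D/3)*2 = 20/3 - 10*D/3)
-13*(5/((-5*(2 - 1))) + n(2, 0)/(-5))*(-12) = -13*(5/((-5*(2 - 1))) + (20/3 - 10/3*2)/(-5))*(-12) = -13*(5/((-5*1)) + (20/3 - 20/3)*(-⅕))*(-12) = -13*(5/(-5) + 0*(-⅕))*(-12) = -13*(5*(-⅕) + 0)*(-12) = -13*(-1 + 0)*(-12) = -13*(-1)*(-12) = 13*(-12) = -156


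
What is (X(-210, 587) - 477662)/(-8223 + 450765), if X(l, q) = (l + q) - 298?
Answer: -477583/442542 ≈ -1.0792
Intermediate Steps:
X(l, q) = -298 + l + q
(X(-210, 587) - 477662)/(-8223 + 450765) = ((-298 - 210 + 587) - 477662)/(-8223 + 450765) = (79 - 477662)/442542 = -477583*1/442542 = -477583/442542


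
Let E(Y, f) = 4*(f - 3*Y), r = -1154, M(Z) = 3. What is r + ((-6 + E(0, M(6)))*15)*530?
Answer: 46546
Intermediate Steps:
E(Y, f) = -12*Y + 4*f
r + ((-6 + E(0, M(6)))*15)*530 = -1154 + ((-6 + (-12*0 + 4*3))*15)*530 = -1154 + ((-6 + (0 + 12))*15)*530 = -1154 + ((-6 + 12)*15)*530 = -1154 + (6*15)*530 = -1154 + 90*530 = -1154 + 47700 = 46546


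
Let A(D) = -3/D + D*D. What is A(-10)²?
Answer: 1006009/100 ≈ 10060.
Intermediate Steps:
A(D) = D² - 3/D (A(D) = -3/D + D² = D² - 3/D)
A(-10)² = ((-3 + (-10)³)/(-10))² = (-(-3 - 1000)/10)² = (-⅒*(-1003))² = (1003/10)² = 1006009/100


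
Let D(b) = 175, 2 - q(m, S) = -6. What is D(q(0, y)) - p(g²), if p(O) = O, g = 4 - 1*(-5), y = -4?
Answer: 94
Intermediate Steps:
q(m, S) = 8 (q(m, S) = 2 - 1*(-6) = 2 + 6 = 8)
g = 9 (g = 4 + 5 = 9)
D(q(0, y)) - p(g²) = 175 - 1*9² = 175 - 1*81 = 175 - 81 = 94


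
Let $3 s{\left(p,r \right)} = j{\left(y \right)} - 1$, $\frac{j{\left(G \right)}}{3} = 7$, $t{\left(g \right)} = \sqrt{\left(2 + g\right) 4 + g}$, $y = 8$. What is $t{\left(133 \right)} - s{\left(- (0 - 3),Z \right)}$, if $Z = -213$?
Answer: $- \frac{20}{3} + \sqrt{673} \approx 19.276$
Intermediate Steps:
$t{\left(g \right)} = \sqrt{8 + 5 g}$ ($t{\left(g \right)} = \sqrt{\left(8 + 4 g\right) + g} = \sqrt{8 + 5 g}$)
$j{\left(G \right)} = 21$ ($j{\left(G \right)} = 3 \cdot 7 = 21$)
$s{\left(p,r \right)} = \frac{20}{3}$ ($s{\left(p,r \right)} = \frac{21 - 1}{3} = \frac{1}{3} \cdot 20 = \frac{20}{3}$)
$t{\left(133 \right)} - s{\left(- (0 - 3),Z \right)} = \sqrt{8 + 5 \cdot 133} - \frac{20}{3} = \sqrt{8 + 665} - \frac{20}{3} = \sqrt{673} - \frac{20}{3} = - \frac{20}{3} + \sqrt{673}$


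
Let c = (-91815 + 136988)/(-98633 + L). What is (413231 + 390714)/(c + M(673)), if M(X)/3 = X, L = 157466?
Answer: 9459699237/23765800 ≈ 398.04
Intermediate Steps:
M(X) = 3*X
c = 45173/58833 (c = (-91815 + 136988)/(-98633 + 157466) = 45173/58833 ≈ 0.76782)
(413231 + 390714)/(c + M(673)) = (413231 + 390714)/(45173/58833 + 3*673) = 803945/(45173/58833 + 2019) = 803945/(118829000/58833) = 803945*(58833/118829000) = 9459699237/23765800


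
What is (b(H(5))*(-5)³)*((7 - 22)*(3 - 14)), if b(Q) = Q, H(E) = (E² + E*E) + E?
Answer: -1134375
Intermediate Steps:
H(E) = E + 2*E² (H(E) = (E² + E²) + E = 2*E² + E = E + 2*E²)
(b(H(5))*(-5)³)*((7 - 22)*(3 - 14)) = ((5*(1 + 2*5))*(-5)³)*((7 - 22)*(3 - 14)) = ((5*(1 + 10))*(-125))*(-15*(-11)) = ((5*11)*(-125))*165 = (55*(-125))*165 = -6875*165 = -1134375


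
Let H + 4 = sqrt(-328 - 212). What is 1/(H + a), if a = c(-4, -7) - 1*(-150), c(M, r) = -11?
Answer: 1/139 - 2*I*sqrt(15)/6255 ≈ 0.0071942 - 0.0012384*I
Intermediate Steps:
H = -4 + 6*I*sqrt(15) (H = -4 + sqrt(-328 - 212) = -4 + sqrt(-540) = -4 + 6*I*sqrt(15) ≈ -4.0 + 23.238*I)
a = 139 (a = -11 - 1*(-150) = -11 + 150 = 139)
1/(H + a) = 1/((-4 + 6*I*sqrt(15)) + 139) = 1/(135 + 6*I*sqrt(15))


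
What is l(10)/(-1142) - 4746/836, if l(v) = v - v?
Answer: -2373/418 ≈ -5.6770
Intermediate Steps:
l(v) = 0
l(10)/(-1142) - 4746/836 = 0/(-1142) - 4746/836 = 0*(-1/1142) - 4746*1/836 = 0 - 2373/418 = -2373/418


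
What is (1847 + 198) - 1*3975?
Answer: -1930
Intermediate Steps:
(1847 + 198) - 1*3975 = 2045 - 3975 = -1930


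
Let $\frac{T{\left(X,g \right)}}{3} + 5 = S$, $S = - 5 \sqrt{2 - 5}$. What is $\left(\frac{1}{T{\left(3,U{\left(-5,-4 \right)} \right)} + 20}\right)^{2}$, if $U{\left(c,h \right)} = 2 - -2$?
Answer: $\frac{i}{50 \left(- 13 i + 3 \sqrt{3}\right)} \approx -0.0013265 + 0.00053022 i$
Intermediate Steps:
$U{\left(c,h \right)} = 4$ ($U{\left(c,h \right)} = 2 + 2 = 4$)
$S = - 5 i \sqrt{3}$ ($S = - 5 \sqrt{-3} = - 5 i \sqrt{3} \approx - 8.6602 i$)
$T{\left(X,g \right)} = -15 - 15 i \sqrt{3}$ ($T{\left(X,g \right)} = -15 + 3 \left(- 5 i \sqrt{3}\right) = -15 - 15 i \sqrt{3}$)
$\left(\frac{1}{T{\left(3,U{\left(-5,-4 \right)} \right)} + 20}\right)^{2} = \left(\frac{1}{\left(-15 - 15 i \sqrt{3}\right) + 20}\right)^{2} = \left(\frac{1}{5 - 15 i \sqrt{3}}\right)^{2} = \frac{1}{\left(5 - 15 i \sqrt{3}\right)^{2}}$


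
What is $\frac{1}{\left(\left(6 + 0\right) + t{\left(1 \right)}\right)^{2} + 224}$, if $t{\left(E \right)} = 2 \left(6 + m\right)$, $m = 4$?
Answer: $\frac{1}{900} \approx 0.0011111$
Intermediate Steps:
$t{\left(E \right)} = 20$ ($t{\left(E \right)} = 2 \left(6 + 4\right) = 2 \cdot 10 = 20$)
$\frac{1}{\left(\left(6 + 0\right) + t{\left(1 \right)}\right)^{2} + 224} = \frac{1}{\left(\left(6 + 0\right) + 20\right)^{2} + 224} = \frac{1}{\left(6 + 20\right)^{2} + 224} = \frac{1}{26^{2} + 224} = \frac{1}{676 + 224} = \frac{1}{900}$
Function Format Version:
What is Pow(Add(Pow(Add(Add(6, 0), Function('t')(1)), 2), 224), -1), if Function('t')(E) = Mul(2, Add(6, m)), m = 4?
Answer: Rational(1, 900) ≈ 0.0011111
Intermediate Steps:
Function('t')(E) = 20 (Function('t')(E) = Mul(2, Add(6, 4)) = Mul(2, 10) = 20)
Pow(Add(Pow(Add(Add(6, 0), Function('t')(1)), 2), 224), -1) = Pow(Add(Pow(Add(Add(6, 0), 20), 2), 224), -1) = Pow(Add(Pow(Add(6, 20), 2), 224), -1) = Pow(Add(Pow(26, 2), 224), -1) = Pow(Add(676, 224), -1) = Pow(900, -1) = Rational(1, 900)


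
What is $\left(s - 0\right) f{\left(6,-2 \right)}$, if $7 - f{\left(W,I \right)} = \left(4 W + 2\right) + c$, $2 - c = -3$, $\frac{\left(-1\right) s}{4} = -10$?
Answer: $-960$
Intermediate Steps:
$s = 40$ ($s = \left(-4\right) \left(-10\right) = 40$)
$c = 5$ ($c = 2 - -3 = 2 + 3 = 5$)
$f{\left(W,I \right)} = - 4 W$ ($f{\left(W,I \right)} = 7 - \left(\left(4 W + 2\right) + 5\right) = 7 - \left(\left(2 + 4 W\right) + 5\right) = 7 - \left(7 + 4 W\right) = - 4 W$)
$\left(s - 0\right) f{\left(6,-2 \right)} = \left(40 - 0\right) \left(\left(-4\right) 6\right) = \left(40 + \left(-2 + 2\right)\right) \left(-24\right) = \left(40 + 0\right) \left(-24\right) = 40 \left(-24\right) = -960$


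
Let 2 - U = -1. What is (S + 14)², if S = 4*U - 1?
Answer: 625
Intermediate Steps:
U = 3 (U = 2 - 1*(-1) = 2 + 1 = 3)
S = 11 (S = 4*3 - 1 = 12 - 1 = 11)
(S + 14)² = (11 + 14)² = 25² = 625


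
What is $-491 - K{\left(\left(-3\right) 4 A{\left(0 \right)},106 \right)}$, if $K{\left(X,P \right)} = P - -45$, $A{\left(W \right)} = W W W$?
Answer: $-642$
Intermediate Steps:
$A{\left(W \right)} = W^{3}$ ($A{\left(W \right)} = W^{2} W = W^{3}$)
$K{\left(X,P \right)} = 45 + P$ ($K{\left(X,P \right)} = P + 45 = 45 + P$)
$-491 - K{\left(\left(-3\right) 4 A{\left(0 \right)},106 \right)} = -491 - \left(45 + 106\right) = -491 - 151 = -642$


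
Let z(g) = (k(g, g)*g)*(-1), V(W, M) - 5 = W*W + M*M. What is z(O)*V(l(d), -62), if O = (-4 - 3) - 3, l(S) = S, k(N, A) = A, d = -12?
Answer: -399300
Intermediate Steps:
V(W, M) = 5 + M**2 + W**2 (V(W, M) = 5 + (W*W + M*M) = 5 + (W**2 + M**2) = 5 + (M**2 + W**2) = 5 + M**2 + W**2)
O = -10 (O = -7 - 3 = -10)
z(g) = -g**2 (z(g) = (g*g)*(-1) = g**2*(-1) = -g**2)
z(O)*V(l(d), -62) = (-1*(-10)**2)*(5 + (-62)**2 + (-12)**2) = (-1*100)*(5 + 3844 + 144) = -100*3993 = -399300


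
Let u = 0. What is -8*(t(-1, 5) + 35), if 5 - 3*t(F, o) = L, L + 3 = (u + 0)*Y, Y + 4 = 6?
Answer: -904/3 ≈ -301.33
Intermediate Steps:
Y = 2 (Y = -4 + 6 = 2)
L = -3 (L = -3 + (0 + 0)*2 = -3 + 0*2 = -3 + 0 = -3)
t(F, o) = 8/3 (t(F, o) = 5/3 - ⅓*(-3) = 5/3 + 1 = 8/3)
-8*(t(-1, 5) + 35) = -8*(8/3 + 35) = -8*113/3 = -904/3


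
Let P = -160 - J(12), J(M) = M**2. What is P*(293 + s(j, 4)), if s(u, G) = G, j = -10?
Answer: -90288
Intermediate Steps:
P = -304 (P = -160 - 1*12**2 = -160 - 1*144 = -160 - 144 = -304)
P*(293 + s(j, 4)) = -304*(293 + 4) = -304*297 = -90288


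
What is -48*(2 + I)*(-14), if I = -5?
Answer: -2016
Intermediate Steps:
-48*(2 + I)*(-14) = -48*(2 - 5)*(-14) = -48*(-3)*(-14) = -8*(-18)*(-14) = 144*(-14) = -2016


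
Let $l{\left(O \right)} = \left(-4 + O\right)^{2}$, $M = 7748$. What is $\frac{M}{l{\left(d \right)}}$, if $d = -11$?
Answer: $\frac{7748}{225} \approx 34.436$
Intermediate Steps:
$\frac{M}{l{\left(d \right)}} = \frac{7748}{\left(-4 - 11\right)^{2}} = \frac{7748}{\left(-15\right)^{2}} = \frac{7748}{225}$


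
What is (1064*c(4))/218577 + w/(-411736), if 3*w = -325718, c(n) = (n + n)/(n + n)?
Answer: 12084787433/44998009836 ≈ 0.26856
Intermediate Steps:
c(n) = 1 (c(n) = (2*n)/((2*n)) = (2*n)*(1/(2*n)) = 1)
w = -325718/3 (w = (1/3)*(-325718) = -325718/3 ≈ -1.0857e+5)
(1064*c(4))/218577 + w/(-411736) = (1064*1)/218577 - 325718/3/(-411736) = 1064*(1/218577) - 325718/3*(-1/411736) = 1064/218577 + 162859/617604 = 12084787433/44998009836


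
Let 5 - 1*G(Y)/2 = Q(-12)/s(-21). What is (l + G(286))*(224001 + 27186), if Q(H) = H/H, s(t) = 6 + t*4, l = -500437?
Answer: -1634109755308/13 ≈ -1.2570e+11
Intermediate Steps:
s(t) = 6 + 4*t
Q(H) = 1
G(Y) = 391/39 (G(Y) = 10 - 2/(6 + 4*(-21)) = 10 - 2/(6 - 84) = 10 - 2/(-78) = 10 - 2*(-1)/78 = 10 - 2*(-1/78) = 10 + 1/39 = 391/39)
(l + G(286))*(224001 + 27186) = (-500437 + 391/39)*(224001 + 27186) = -19516652/39*251187 = -1634109755308/13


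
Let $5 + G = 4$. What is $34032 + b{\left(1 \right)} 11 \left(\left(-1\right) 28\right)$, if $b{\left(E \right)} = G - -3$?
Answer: $33416$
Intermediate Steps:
$G = -1$ ($G = -5 + 4 = -1$)
$b{\left(E \right)} = 2$ ($b{\left(E \right)} = -1 - -3 = -1 + 3 = 2$)
$34032 + b{\left(1 \right)} 11 \left(\left(-1\right) 28\right) = 34032 + 2 \cdot 11 \left(\left(-1\right) 28\right) = 34032 + 22 \left(-28\right) = 34032 - 616 = 33416$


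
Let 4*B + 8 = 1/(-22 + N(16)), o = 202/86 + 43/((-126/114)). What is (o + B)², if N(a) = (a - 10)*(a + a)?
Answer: 560457186996529/377045121600 ≈ 1486.4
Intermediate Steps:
N(a) = 2*a*(-10 + a) (N(a) = (-10 + a)*(2*a) = 2*a*(-10 + a))
o = -33010/903 (o = 202*(1/86) + 43/((-126*1/114)) = 101/43 + 43/(-21/19) = 101/43 + 43*(-19/21) = 101/43 - 817/21 = -33010/903 ≈ -36.556)
B = -1359/680 (B = -2 + 1/(4*(-22 + 2*16*(-10 + 16))) = -2 + 1/(4*(-22 + 2*16*6)) = -2 + 1/(4*(-22 + 192)) = -2 + (¼)/170 = -2 + (¼)*(1/170) = -2 + 1/680 = -1359/680 ≈ -1.9985)
(o + B)² = (-33010/903 - 1359/680)² = (-23673977/614040)² = 560457186996529/377045121600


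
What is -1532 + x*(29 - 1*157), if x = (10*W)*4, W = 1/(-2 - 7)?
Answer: -8668/9 ≈ -963.11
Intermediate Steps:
W = -⅑ (W = 1/(-9) = -⅑ ≈ -0.11111)
x = -40/9 (x = (10*(-⅑))*4 = -10/9*4 = -40/9 ≈ -4.4444)
-1532 + x*(29 - 1*157) = -1532 - 40*(29 - 1*157)/9 = -1532 - 40*(29 - 157)/9 = -1532 - 40/9*(-128) = -1532 + 5120/9 = -8668/9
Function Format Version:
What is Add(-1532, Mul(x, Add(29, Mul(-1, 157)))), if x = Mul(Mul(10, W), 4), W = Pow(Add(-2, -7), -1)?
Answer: Rational(-8668, 9) ≈ -963.11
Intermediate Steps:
W = Rational(-1, 9) (W = Pow(-9, -1) = Rational(-1, 9) ≈ -0.11111)
x = Rational(-40, 9) (x = Mul(Mul(10, Rational(-1, 9)), 4) = Mul(Rational(-10, 9), 4) = Rational(-40, 9) ≈ -4.4444)
Add(-1532, Mul(x, Add(29, Mul(-1, 157)))) = Add(-1532, Mul(Rational(-40, 9), Add(29, Mul(-1, 157)))) = Add(-1532, Mul(Rational(-40, 9), Add(29, -157))) = Add(-1532, Mul(Rational(-40, 9), -128)) = Add(-1532, Rational(5120, 9)) = Rational(-8668, 9)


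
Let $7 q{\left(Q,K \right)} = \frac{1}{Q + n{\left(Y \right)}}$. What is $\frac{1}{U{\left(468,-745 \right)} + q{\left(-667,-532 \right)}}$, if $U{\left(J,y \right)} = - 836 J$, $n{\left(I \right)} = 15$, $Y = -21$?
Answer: $- \frac{4564}{1785655873} \approx -2.5559 \cdot 10^{-6}$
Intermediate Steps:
$q{\left(Q,K \right)} = \frac{1}{7 \left(15 + Q\right)}$ ($q{\left(Q,K \right)} = \frac{1}{7 \left(Q + 15\right)} = \frac{1}{7 \left(15 + Q\right)}$)
$\frac{1}{U{\left(468,-745 \right)} + q{\left(-667,-532 \right)}} = \frac{1}{\left(-836\right) 468 + \frac{1}{7 \left(15 - 667\right)}} = \frac{1}{-391248 + \frac{1}{7 \left(-652\right)}} = \frac{1}{-391248 + \frac{1}{7} \left(- \frac{1}{652}\right)} = \frac{1}{-391248 - \frac{1}{4564}} = \frac{1}{- \frac{1785655873}{4564}} = - \frac{4564}{1785655873}$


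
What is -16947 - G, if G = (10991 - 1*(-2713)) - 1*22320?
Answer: -8331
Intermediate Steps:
G = -8616 (G = (10991 + 2713) - 22320 = 13704 - 22320 = -8616)
-16947 - G = -16947 - 1*(-8616) = -16947 + 8616 = -8331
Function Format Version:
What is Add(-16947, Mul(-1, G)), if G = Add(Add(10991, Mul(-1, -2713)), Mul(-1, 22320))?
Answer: -8331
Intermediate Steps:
G = -8616 (G = Add(Add(10991, 2713), -22320) = Add(13704, -22320) = -8616)
Add(-16947, Mul(-1, G)) = Add(-16947, Mul(-1, -8616)) = Add(-16947, 8616) = -8331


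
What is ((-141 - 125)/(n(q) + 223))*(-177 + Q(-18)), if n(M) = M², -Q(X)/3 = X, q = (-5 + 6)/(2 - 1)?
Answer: 2337/16 ≈ 146.06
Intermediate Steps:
q = 1 (q = 1/1 = 1*1 = 1)
Q(X) = -3*X
((-141 - 125)/(n(q) + 223))*(-177 + Q(-18)) = ((-141 - 125)/(1² + 223))*(-177 - 3*(-18)) = (-266/(1 + 223))*(-177 + 54) = -266/224*(-123) = -266*1/224*(-123) = -19/16*(-123) = 2337/16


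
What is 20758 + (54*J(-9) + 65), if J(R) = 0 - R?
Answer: 21309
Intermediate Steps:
J(R) = -R
20758 + (54*J(-9) + 65) = 20758 + (54*(-1*(-9)) + 65) = 20758 + (54*9 + 65) = 20758 + (486 + 65) = 20758 + 551 = 21309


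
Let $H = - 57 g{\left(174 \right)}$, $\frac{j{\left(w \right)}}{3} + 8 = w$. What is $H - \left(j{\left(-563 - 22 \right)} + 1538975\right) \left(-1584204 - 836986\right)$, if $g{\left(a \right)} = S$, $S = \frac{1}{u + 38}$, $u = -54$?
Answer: $\frac{59549497331897}{16} \approx 3.7218 \cdot 10^{12}$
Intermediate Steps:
$j{\left(w \right)} = -24 + 3 w$
$S = - \frac{1}{16}$ ($S = \frac{1}{-54 + 38} = \frac{1}{-16} = - \frac{1}{16} \approx -0.0625$)
$g{\left(a \right)} = - \frac{1}{16}$
$H = \frac{57}{16}$ ($H = \left(-57\right) \left(- \frac{1}{16}\right) = \frac{57}{16} \approx 3.5625$)
$H - \left(j{\left(-563 - 22 \right)} + 1538975\right) \left(-1584204 - 836986\right) = \frac{57}{16} - \left(\left(-24 + 3 \left(-563 - 22\right)\right) + 1538975\right) \left(-1584204 - 836986\right) = \frac{57}{16} - \left(\left(-24 + 3 \left(-563 - 22\right)\right) + 1538975\right) \left(-2421190\right) = \frac{57}{16} - \left(\left(-24 + 3 \left(-585\right)\right) + 1538975\right) \left(-2421190\right) = \frac{57}{16} - \left(\left(-24 - 1755\right) + 1538975\right) \left(-2421190\right) = \frac{57}{16} - \left(-1779 + 1538975\right) \left(-2421190\right) = \frac{57}{16} - 1537196 \left(-2421190\right) = \frac{57}{16} - -3721843583240 = \frac{57}{16} + 3721843583240 = \frac{59549497331897}{16}$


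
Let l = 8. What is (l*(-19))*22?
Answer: -3344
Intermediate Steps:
(l*(-19))*22 = (8*(-19))*22 = -152*22 = -3344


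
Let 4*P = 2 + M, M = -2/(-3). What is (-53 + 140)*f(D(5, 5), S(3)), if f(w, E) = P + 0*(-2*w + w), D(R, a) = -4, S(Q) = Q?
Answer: 58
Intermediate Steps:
M = ⅔ (M = -2*(-⅓) = ⅔ ≈ 0.66667)
P = ⅔ (P = (2 + ⅔)/4 = (¼)*(8/3) = ⅔ ≈ 0.66667)
f(w, E) = ⅔ (f(w, E) = ⅔ + 0*(-2*w + w) = ⅔ + 0*(-w) = ⅔ + 0 = ⅔)
(-53 + 140)*f(D(5, 5), S(3)) = (-53 + 140)*(⅔) = 87*(⅔) = 58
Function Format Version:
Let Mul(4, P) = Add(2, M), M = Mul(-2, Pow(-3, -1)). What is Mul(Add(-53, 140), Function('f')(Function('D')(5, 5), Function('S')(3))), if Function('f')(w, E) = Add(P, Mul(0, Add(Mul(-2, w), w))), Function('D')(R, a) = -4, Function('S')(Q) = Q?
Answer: 58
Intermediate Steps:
M = Rational(2, 3) (M = Mul(-2, Rational(-1, 3)) = Rational(2, 3) ≈ 0.66667)
P = Rational(2, 3) (P = Mul(Rational(1, 4), Add(2, Rational(2, 3))) = Mul(Rational(1, 4), Rational(8, 3)) = Rational(2, 3) ≈ 0.66667)
Function('f')(w, E) = Rational(2, 3) (Function('f')(w, E) = Add(Rational(2, 3), Mul(0, Add(Mul(-2, w), w))) = Add(Rational(2, 3), Mul(0, Mul(-1, w))) = Add(Rational(2, 3), 0) = Rational(2, 3))
Mul(Add(-53, 140), Function('f')(Function('D')(5, 5), Function('S')(3))) = Mul(Add(-53, 140), Rational(2, 3)) = Mul(87, Rational(2, 3)) = 58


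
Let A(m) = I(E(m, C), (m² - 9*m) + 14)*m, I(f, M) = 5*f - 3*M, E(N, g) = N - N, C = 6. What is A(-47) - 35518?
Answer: 337568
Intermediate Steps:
E(N, g) = 0
I(f, M) = -3*M + 5*f
A(m) = m*(-42 - 3*m² + 27*m) (A(m) = (-3*((m² - 9*m) + 14) + 5*0)*m = (-3*(14 + m² - 9*m) + 0)*m = ((-42 - 3*m² + 27*m) + 0)*m = (-42 - 3*m² + 27*m)*m = m*(-42 - 3*m² + 27*m))
A(-47) - 35518 = 3*(-47)*(-14 - 1*(-47)² + 9*(-47)) - 35518 = 3*(-47)*(-14 - 1*2209 - 423) - 35518 = 3*(-47)*(-14 - 2209 - 423) - 35518 = 3*(-47)*(-2646) - 35518 = 373086 - 35518 = 337568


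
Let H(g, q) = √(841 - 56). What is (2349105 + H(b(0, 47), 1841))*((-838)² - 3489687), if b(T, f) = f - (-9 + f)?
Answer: -6547996288515 - 2787443*√785 ≈ -6.5481e+12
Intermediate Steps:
b(T, f) = 9 (b(T, f) = f + (9 - f) = 9)
H(g, q) = √785
(2349105 + H(b(0, 47), 1841))*((-838)² - 3489687) = (2349105 + √785)*((-838)² - 3489687) = (2349105 + √785)*(702244 - 3489687) = (2349105 + √785)*(-2787443) = -6547996288515 - 2787443*√785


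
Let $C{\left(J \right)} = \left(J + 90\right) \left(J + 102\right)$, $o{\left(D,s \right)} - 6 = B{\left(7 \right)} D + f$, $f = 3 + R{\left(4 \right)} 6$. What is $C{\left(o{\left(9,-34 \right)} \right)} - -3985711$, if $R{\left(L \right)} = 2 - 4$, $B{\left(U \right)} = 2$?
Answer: $3997996$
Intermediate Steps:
$R{\left(L \right)} = -2$
$f = -9$ ($f = 3 - 12 = -9$)
$o{\left(D,s \right)} = -3 + 2 D$ ($o{\left(D,s \right)} = 6 + \left(2 D - 9\right) = 6 + \left(-9 + 2 D\right) = -3 + 2 D$)
$C{\left(J \right)} = \left(90 + J\right) \left(102 + J\right)$
$C{\left(o{\left(9,-34 \right)} \right)} - -3985711 = \left(9180 + \left(-3 + 2 \cdot 9\right)^{2} + 192 \left(-3 + 2 \cdot 9\right)\right) - -3985711 = \left(9180 + \left(-3 + 18\right)^{2} + 192 \left(-3 + 18\right)\right) + 3985711 = \left(9180 + 15^{2} + 192 \cdot 15\right) + 3985711 = \left(9180 + 225 + 2880\right) + 3985711 = 12285 + 3985711 = 3997996$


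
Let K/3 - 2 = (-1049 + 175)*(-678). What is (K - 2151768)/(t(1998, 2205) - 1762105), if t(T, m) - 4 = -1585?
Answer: 187023/881843 ≈ 0.21208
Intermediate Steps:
t(T, m) = -1581 (t(T, m) = 4 - 1585 = -1581)
K = 1777722 (K = 6 + 3*((-1049 + 175)*(-678)) = 6 + 3*(-874*(-678)) = 6 + 3*592572 = 6 + 1777716 = 1777722)
(K - 2151768)/(t(1998, 2205) - 1762105) = (1777722 - 2151768)/(-1581 - 1762105) = -374046/(-1763686) = -374046*(-1/1763686) = 187023/881843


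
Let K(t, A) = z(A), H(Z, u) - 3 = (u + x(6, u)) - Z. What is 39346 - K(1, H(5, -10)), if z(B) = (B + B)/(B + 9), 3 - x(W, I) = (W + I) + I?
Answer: 275417/7 ≈ 39345.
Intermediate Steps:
x(W, I) = 3 - W - 2*I (x(W, I) = 3 - ((W + I) + I) = 3 - ((I + W) + I) = 3 - (W + 2*I) = 3 + (-W - 2*I) = 3 - W - 2*I)
H(Z, u) = -Z - u (H(Z, u) = 3 + ((u + (3 - 1*6 - 2*u)) - Z) = 3 + ((u + (3 - 6 - 2*u)) - Z) = 3 + ((u + (-3 - 2*u)) - Z) = 3 + ((-3 - u) - Z) = 3 + (-3 - Z - u) = -Z - u)
z(B) = 2*B/(9 + B) (z(B) = (2*B)/(9 + B) = 2*B/(9 + B))
K(t, A) = 2*A/(9 + A)
39346 - K(1, H(5, -10)) = 39346 - 2*(-1*5 - 1*(-10))/(9 + (-1*5 - 1*(-10))) = 39346 - 2*(-5 + 10)/(9 + (-5 + 10)) = 39346 - 2*5/(9 + 5) = 39346 - 2*5/14 = 39346 - 1*5/7 = 39346 - 5/7 = 275417/7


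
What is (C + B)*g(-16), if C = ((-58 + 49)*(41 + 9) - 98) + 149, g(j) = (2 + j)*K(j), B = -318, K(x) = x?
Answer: -160608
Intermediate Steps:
g(j) = j*(2 + j) (g(j) = (2 + j)*j = j*(2 + j))
C = -399 (C = (-9*50 - 98) + 149 = (-450 - 98) + 149 = -548 + 149 = -399)
(C + B)*g(-16) = (-399 - 318)*(-16*(2 - 16)) = -(-11472)*(-14) = -717*224 = -160608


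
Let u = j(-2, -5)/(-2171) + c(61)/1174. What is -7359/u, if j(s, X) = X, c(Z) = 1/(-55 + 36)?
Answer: -118789777678/36453 ≈ -3.2587e+6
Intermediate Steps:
c(Z) = -1/19 (c(Z) = 1/(-19) = -1/19)
u = 109359/48426326 (u = -5/(-2171) - 1/19/1174 = -5*(-1/2171) - 1/19*1/1174 = 5/2171 - 1/22306 = 109359/48426326 ≈ 0.0022583)
-7359/u = -7359/109359/48426326 = -7359*48426326/109359 = -118789777678/36453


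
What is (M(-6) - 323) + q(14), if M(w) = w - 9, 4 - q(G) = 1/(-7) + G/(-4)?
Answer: -4625/14 ≈ -330.36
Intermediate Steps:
q(G) = 29/7 + G/4 (q(G) = 4 - (1/(-7) + G/(-4)) = 4 - (1*(-1/7) + G*(-1/4)) = 4 - (-1/7 - G/4) = 4 + (1/7 + G/4) = 29/7 + G/4)
M(w) = -9 + w
(M(-6) - 323) + q(14) = ((-9 - 6) - 323) + (29/7 + (1/4)*14) = (-15 - 323) + (29/7 + 7/2) = -338 + 107/14 = -4625/14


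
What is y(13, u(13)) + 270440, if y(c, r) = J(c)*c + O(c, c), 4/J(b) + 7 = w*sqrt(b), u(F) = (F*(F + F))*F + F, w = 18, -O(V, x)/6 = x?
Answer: 1125517370/4163 + 936*sqrt(13)/4163 ≈ 2.7036e+5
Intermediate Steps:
O(V, x) = -6*x
u(F) = F + 2*F**3 (u(F) = (F*(2*F))*F + F = (2*F**2)*F + F = 2*F**3 + F = F + 2*F**3)
J(b) = 4/(-7 + 18*sqrt(b))
y(c, r) = -6*c + 4*c/(-7 + 18*sqrt(c)) (y(c, r) = (4/(-7 + 18*sqrt(c)))*c - 6*c = 4*c/(-7 + 18*sqrt(c)) - 6*c = -6*c + 4*c/(-7 + 18*sqrt(c)))
y(13, u(13)) + 270440 = 2*(-702*sqrt(13) + 23*13)/(-7 + 18*sqrt(13)) + 270440 = 2*(-702*sqrt(13) + 299)/(-7 + 18*sqrt(13)) + 270440 = 2*(299 - 702*sqrt(13))/(-7 + 18*sqrt(13)) + 270440 = 270440 + 2*(299 - 702*sqrt(13))/(-7 + 18*sqrt(13))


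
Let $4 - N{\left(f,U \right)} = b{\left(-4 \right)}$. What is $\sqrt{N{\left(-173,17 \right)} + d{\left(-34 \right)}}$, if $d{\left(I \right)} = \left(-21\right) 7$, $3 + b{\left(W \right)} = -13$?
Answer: $i \sqrt{127} \approx 11.269 i$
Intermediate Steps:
$b{\left(W \right)} = -16$ ($b{\left(W \right)} = -3 - 13 = -16$)
$N{\left(f,U \right)} = 20$ ($N{\left(f,U \right)} = 4 - -16 = 4 + 16 = 20$)
$d{\left(I \right)} = -147$
$\sqrt{N{\left(-173,17 \right)} + d{\left(-34 \right)}} = \sqrt{20 - 147} = \sqrt{-127} = i \sqrt{127}$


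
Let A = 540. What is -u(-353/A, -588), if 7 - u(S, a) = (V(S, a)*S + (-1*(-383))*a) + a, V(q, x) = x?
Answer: -10143658/45 ≈ -2.2541e+5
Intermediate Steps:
u(S, a) = 7 - 384*a - S*a (u(S, a) = 7 - ((a*S + (-1*(-383))*a) + a) = 7 - ((S*a + 383*a) + a) = 7 - ((383*a + S*a) + a) = 7 - (384*a + S*a) = 7 + (-384*a - S*a) = 7 - 384*a - S*a)
-u(-353/A, -588) = -(7 - 384*(-588) - 1*(-353/540)*(-588)) = -(7 + 225792 - 1*(-353*1/540)*(-588)) = -(7 + 225792 - 1*(-353/540)*(-588)) = -(7 + 225792 - 17297/45) = -1*10143658/45 = -10143658/45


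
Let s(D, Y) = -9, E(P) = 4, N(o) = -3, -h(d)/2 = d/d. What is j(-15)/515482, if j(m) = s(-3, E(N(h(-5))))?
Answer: -9/515482 ≈ -1.7459e-5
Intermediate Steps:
h(d) = -2 (h(d) = -2*d/d = -2*1 = -2)
j(m) = -9
j(-15)/515482 = -9/515482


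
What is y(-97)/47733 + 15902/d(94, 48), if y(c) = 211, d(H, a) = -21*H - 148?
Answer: -379301212/50644713 ≈ -7.4895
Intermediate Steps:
d(H, a) = -148 - 21*H
y(-97)/47733 + 15902/d(94, 48) = 211/47733 + 15902/(-148 - 21*94) = 211*(1/47733) + 15902/(-148 - 1974) = 211/47733 + 15902/(-2122) = 211/47733 + 15902*(-1/2122) = 211/47733 - 7951/1061 = -379301212/50644713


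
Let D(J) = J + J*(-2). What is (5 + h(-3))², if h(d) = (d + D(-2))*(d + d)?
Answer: 121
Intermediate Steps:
D(J) = -J (D(J) = J - 2*J = -J)
h(d) = 2*d*(2 + d) (h(d) = (d - 1*(-2))*(d + d) = (d + 2)*(2*d) = (2 + d)*(2*d) = 2*d*(2 + d))
(5 + h(-3))² = (5 + 2*(-3)*(2 - 3))² = (5 + 2*(-3)*(-1))² = (5 + 6)² = 11² = 121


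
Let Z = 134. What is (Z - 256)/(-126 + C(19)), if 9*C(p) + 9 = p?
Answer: 549/562 ≈ 0.97687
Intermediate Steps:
C(p) = -1 + p/9
(Z - 256)/(-126 + C(19)) = (134 - 256)/(-126 + (-1 + (⅑)*19)) = -122/(-126 + (-1 + 19/9)) = -122/(-126 + 10/9) = -122/(-1124/9) = -122*(-9/1124) = 549/562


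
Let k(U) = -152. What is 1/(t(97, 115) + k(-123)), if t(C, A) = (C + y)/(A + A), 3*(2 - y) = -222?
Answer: -230/34787 ≈ -0.0066117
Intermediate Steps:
y = 76 (y = 2 - ⅓*(-222) = 2 + 74 = 76)
t(C, A) = (76 + C)/(2*A) (t(C, A) = (C + 76)/(A + A) = (76 + C)/((2*A)) = (76 + C)*(1/(2*A)) = (76 + C)/(2*A))
1/(t(97, 115) + k(-123)) = 1/((½)*(76 + 97)/115 - 152) = 1/((½)*(1/115)*173 - 152) = 1/(173/230 - 152) = 1/(-34787/230) = -230/34787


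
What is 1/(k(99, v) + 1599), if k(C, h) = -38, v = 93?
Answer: 1/1561 ≈ 0.00064061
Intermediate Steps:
1/(k(99, v) + 1599) = 1/(-38 + 1599) = 1/1561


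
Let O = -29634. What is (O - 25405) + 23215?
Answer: -31824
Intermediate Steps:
(O - 25405) + 23215 = (-29634 - 25405) + 23215 = -55039 + 23215 = -31824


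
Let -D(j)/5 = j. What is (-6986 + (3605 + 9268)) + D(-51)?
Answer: 6142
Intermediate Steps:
D(j) = -5*j
(-6986 + (3605 + 9268)) + D(-51) = (-6986 + (3605 + 9268)) - 5*(-51) = (-6986 + 12873) + 255 = 5887 + 255 = 6142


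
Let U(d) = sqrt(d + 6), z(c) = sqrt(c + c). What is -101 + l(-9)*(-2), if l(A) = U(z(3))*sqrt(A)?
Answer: -101 - 6*I*sqrt(6 + sqrt(6)) ≈ -101.0 - 17.441*I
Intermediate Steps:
z(c) = sqrt(2)*sqrt(c) (z(c) = sqrt(2*c) = sqrt(2)*sqrt(c))
U(d) = sqrt(6 + d)
l(A) = sqrt(A)*sqrt(6 + sqrt(6)) (l(A) = sqrt(6 + sqrt(2)*sqrt(3))*sqrt(A) = sqrt(6 + sqrt(6))*sqrt(A) = sqrt(A)*sqrt(6 + sqrt(6)))
-101 + l(-9)*(-2) = -101 + (sqrt(-9)*sqrt(6 + sqrt(6)))*(-2) = -101 + ((3*I)*sqrt(6 + sqrt(6)))*(-2) = -101 + (3*I*sqrt(6 + sqrt(6)))*(-2) = -101 - 6*I*sqrt(6 + sqrt(6))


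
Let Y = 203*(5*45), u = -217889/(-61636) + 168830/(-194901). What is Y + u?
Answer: 548722092072409/12012918036 ≈ 45678.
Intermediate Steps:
u = 32060778109/12012918036 (u = -217889*(-1/61636) + 168830*(-1/194901) = 217889/61636 - 168830/194901 = 32060778109/12012918036 ≈ 2.6689)
Y = 45675 (Y = 203*225 = 45675)
Y + u = 45675 + 32060778109/12012918036 = 548722092072409/12012918036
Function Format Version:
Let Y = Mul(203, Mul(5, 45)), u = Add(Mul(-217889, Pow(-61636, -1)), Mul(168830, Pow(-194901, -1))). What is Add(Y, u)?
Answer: Rational(548722092072409, 12012918036) ≈ 45678.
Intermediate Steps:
u = Rational(32060778109, 12012918036) (u = Add(Mul(-217889, Rational(-1, 61636)), Mul(168830, Rational(-1, 194901))) = Add(Rational(217889, 61636), Rational(-168830, 194901)) = Rational(32060778109, 12012918036) ≈ 2.6689)
Y = 45675 (Y = Mul(203, 225) = 45675)
Add(Y, u) = Add(45675, Rational(32060778109, 12012918036)) = Rational(548722092072409, 12012918036)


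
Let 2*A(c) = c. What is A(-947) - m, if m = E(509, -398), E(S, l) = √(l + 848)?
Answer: -947/2 - 15*√2 ≈ -494.71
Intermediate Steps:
A(c) = c/2
E(S, l) = √(848 + l)
m = 15*√2 (m = √(848 - 398) = √450 = 15*√2 ≈ 21.213)
A(-947) - m = (½)*(-947) - 15*√2 = -947/2 - 15*√2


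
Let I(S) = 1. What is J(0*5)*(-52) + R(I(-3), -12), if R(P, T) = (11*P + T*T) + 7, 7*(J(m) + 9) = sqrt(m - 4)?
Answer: 630 - 104*I/7 ≈ 630.0 - 14.857*I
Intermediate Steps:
J(m) = -9 + sqrt(-4 + m)/7 (J(m) = -9 + sqrt(m - 4)/7 = -9 + sqrt(-4 + m)/7)
R(P, T) = 7 + T**2 + 11*P (R(P, T) = (11*P + T**2) + 7 = (T**2 + 11*P) + 7 = 7 + T**2 + 11*P)
J(0*5)*(-52) + R(I(-3), -12) = (-9 + sqrt(-4 + 0*5)/7)*(-52) + (7 + (-12)**2 + 11*1) = (-9 + sqrt(-4 + 0)/7)*(-52) + (7 + 144 + 11) = (-9 + sqrt(-4)/7)*(-52) + 162 = (-9 + (2*I)/7)*(-52) + 162 = (-9 + 2*I/7)*(-52) + 162 = (468 - 104*I/7) + 162 = 630 - 104*I/7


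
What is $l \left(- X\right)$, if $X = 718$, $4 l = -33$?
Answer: $\frac{11847}{2} \approx 5923.5$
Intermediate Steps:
$l = - \frac{33}{4}$ ($l = \frac{1}{4} \left(-33\right) = - \frac{33}{4} \approx -8.25$)
$l \left(- X\right) = - \frac{33 \left(\left(-1\right) 718\right)}{4} = \left(- \frac{33}{4}\right) \left(-718\right) = \frac{11847}{2}$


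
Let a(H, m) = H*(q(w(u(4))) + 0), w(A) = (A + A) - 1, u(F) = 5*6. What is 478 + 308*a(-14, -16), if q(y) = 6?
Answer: -25394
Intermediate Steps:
u(F) = 30
w(A) = -1 + 2*A (w(A) = 2*A - 1 = -1 + 2*A)
a(H, m) = 6*H (a(H, m) = H*(6 + 0) = H*6 = 6*H)
478 + 308*a(-14, -16) = 478 + 308*(6*(-14)) = 478 + 308*(-84) = 478 - 25872 = -25394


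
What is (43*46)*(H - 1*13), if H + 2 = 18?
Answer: 5934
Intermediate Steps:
H = 16 (H = -2 + 18 = 16)
(43*46)*(H - 1*13) = (43*46)*(16 - 1*13) = 1978*(16 - 13) = 1978*3 = 5934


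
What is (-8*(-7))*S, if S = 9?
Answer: 504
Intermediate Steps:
(-8*(-7))*S = -8*(-7)*9 = 56*9 = 504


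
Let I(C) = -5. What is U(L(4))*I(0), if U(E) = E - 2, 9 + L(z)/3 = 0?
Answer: 145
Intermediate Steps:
L(z) = -27 (L(z) = -27 + 3*0 = -27 + 0 = -27)
U(E) = -2 + E
U(L(4))*I(0) = (-2 - 27)*(-5) = -29*(-5) = 145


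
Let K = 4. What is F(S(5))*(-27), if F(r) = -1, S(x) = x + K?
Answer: 27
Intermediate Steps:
S(x) = 4 + x (S(x) = x + 4 = 4 + x)
F(S(5))*(-27) = -1*(-27) = 27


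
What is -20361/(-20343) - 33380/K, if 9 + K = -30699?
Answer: 108691244/52057737 ≈ 2.0879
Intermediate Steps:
K = -30708 (K = -9 - 30699 = -30708)
-20361/(-20343) - 33380/K = -20361/(-20343) - 33380/(-30708) = -20361*(-1/20343) - 33380*(-1/30708) = 6787/6781 + 8345/7677 = 108691244/52057737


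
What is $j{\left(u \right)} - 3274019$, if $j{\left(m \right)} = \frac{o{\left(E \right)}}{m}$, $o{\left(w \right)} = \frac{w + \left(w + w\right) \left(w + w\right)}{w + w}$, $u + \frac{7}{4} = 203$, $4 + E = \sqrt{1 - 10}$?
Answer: $- \frac{527117065}{161} + \frac{24 i}{805} \approx -3.274 \cdot 10^{6} + 0.029814 i$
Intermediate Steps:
$E = -4 + 3 i$ ($E = -4 + \sqrt{1 - 10} = -4 + \sqrt{-9} = -4 + 3 i \approx -4.0 + 3.0 i$)
$u = \frac{805}{4}$ ($u = - \frac{7}{4} + 203 = \frac{805}{4} \approx 201.25$)
$o{\left(w \right)} = \frac{w + 4 w^{2}}{2 w}$ ($o{\left(w \right)} = \frac{w + 2 w 2 w}{2 w} = \left(w + 4 w^{2}\right) \frac{1}{2 w} = \frac{w + 4 w^{2}}{2 w}$)
$j{\left(m \right)} = \frac{- \frac{15}{2} + 6 i}{m}$ ($j{\left(m \right)} = \frac{\frac{1}{2} + 2 \left(-4 + 3 i\right)}{m} = \frac{\frac{1}{2} - \left(8 - 6 i\right)}{m} = \frac{- \frac{15}{2} + 6 i}{m}$)
$j{\left(u \right)} - 3274019 = \frac{3 \left(-5 + 4 i\right)}{2 \cdot \frac{805}{4}} - 3274019 = \frac{3}{2} \cdot \frac{4}{805} \left(-5 + 4 i\right) - 3274019 = \left(- \frac{6}{161} + \frac{24 i}{805}\right) - 3274019 = - \frac{527117065}{161} + \frac{24 i}{805}$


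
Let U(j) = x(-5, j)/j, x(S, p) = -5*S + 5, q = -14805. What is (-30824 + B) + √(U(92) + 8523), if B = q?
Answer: -45629 + 109*√1518/46 ≈ -45537.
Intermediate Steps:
x(S, p) = 5 - 5*S
U(j) = 30/j (U(j) = (5 - 5*(-5))/j = (5 + 25)/j = 30/j)
B = -14805
(-30824 + B) + √(U(92) + 8523) = (-30824 - 14805) + √(30/92 + 8523) = -45629 + √(30*(1/92) + 8523) = -45629 + √(15/46 + 8523) = -45629 + √(392073/46) = -45629 + 109*√1518/46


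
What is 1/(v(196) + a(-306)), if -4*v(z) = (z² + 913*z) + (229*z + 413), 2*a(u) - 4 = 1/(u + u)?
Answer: -1224/80371819 ≈ -1.5229e-5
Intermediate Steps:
a(u) = 2 + 1/(4*u) (a(u) = 2 + 1/(2*(u + u)) = 2 + 1/(2*((2*u))) = 2 + (1/(2*u))/2 = 2 + 1/(4*u))
v(z) = -413/4 - 571*z/2 - z²/4 (v(z) = -((z² + 913*z) + (229*z + 413))/4 = -((z² + 913*z) + (413 + 229*z))/4 = -(413 + z² + 1142*z)/4 = -413/4 - 571*z/2 - z²/4)
1/(v(196) + a(-306)) = 1/((-413/4 - 571/2*196 - ¼*196²) + (2 + (¼)/(-306))) = 1/((-413/4 - 55958 - ¼*38416) + (2 + (¼)*(-1/306))) = 1/((-413/4 - 55958 - 9604) + (2 - 1/1224)) = 1/(-262661/4 + 2447/1224) = 1/(-80371819/1224) = -1224/80371819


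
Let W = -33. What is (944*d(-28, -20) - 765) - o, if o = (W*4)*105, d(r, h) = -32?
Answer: -17113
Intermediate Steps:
o = -13860 (o = -33*4*105 = -132*105 = -13860)
(944*d(-28, -20) - 765) - o = (944*(-32) - 765) - 1*(-13860) = (-30208 - 765) + 13860 = -30973 + 13860 = -17113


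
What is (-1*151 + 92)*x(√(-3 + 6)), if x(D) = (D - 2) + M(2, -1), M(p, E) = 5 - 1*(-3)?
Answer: -354 - 59*√3 ≈ -456.19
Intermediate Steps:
M(p, E) = 8 (M(p, E) = 5 + 3 = 8)
x(D) = 6 + D (x(D) = (D - 2) + 8 = (-2 + D) + 8 = 6 + D)
(-1*151 + 92)*x(√(-3 + 6)) = (-1*151 + 92)*(6 + √(-3 + 6)) = (-151 + 92)*(6 + √3) = -59*(6 + √3) = -354 - 59*√3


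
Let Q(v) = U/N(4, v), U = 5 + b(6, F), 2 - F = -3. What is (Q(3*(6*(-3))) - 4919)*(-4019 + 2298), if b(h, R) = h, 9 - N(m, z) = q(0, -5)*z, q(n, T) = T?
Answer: 2209540270/261 ≈ 8.4657e+6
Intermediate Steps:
F = 5 (F = 2 - 1*(-3) = 2 + 3 = 5)
N(m, z) = 9 + 5*z (N(m, z) = 9 - (-5)*z = 9 + 5*z)
U = 11 (U = 5 + 6 = 11)
Q(v) = 11/(9 + 5*v)
(Q(3*(6*(-3))) - 4919)*(-4019 + 2298) = (11/(9 + 5*(3*(6*(-3)))) - 4919)*(-4019 + 2298) = (11/(9 + 5*(3*(-18))) - 4919)*(-1721) = (11/(9 + 5*(-54)) - 4919)*(-1721) = (11/(9 - 270) - 4919)*(-1721) = (11/(-261) - 4919)*(-1721) = (11*(-1/261) - 4919)*(-1721) = (-11/261 - 4919)*(-1721) = -1283870/261*(-1721) = 2209540270/261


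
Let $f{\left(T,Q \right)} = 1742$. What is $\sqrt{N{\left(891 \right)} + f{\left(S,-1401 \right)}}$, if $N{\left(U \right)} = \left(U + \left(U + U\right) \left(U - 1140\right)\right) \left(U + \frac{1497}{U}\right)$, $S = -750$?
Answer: $2 i \sqrt{98825281} \approx 19882.0 i$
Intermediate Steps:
$N{\left(U \right)} = \left(U + \frac{1497}{U}\right) \left(U + 2 U \left(-1140 + U\right)\right)$ ($N{\left(U \right)} = \left(U + 2 U \left(-1140 + U\right)\right) \left(U + \frac{1497}{U}\right) = \left(U + \frac{1497}{U}\right) \left(U + 2 U \left(-1140 + U\right)\right)$)
$\sqrt{N{\left(891 \right)} + f{\left(S,-1401 \right)}} = \sqrt{\left(-3411663 - 2279 \cdot 891^{2} + 2 \cdot 891^{3} + 2994 \cdot 891\right) + 1742} = \sqrt{\left(-3411663 - 1809254799 + 2 \cdot 707347971 + 2667654\right) + 1742} = \sqrt{\left(-3411663 - 1809254799 + 1414695942 + 2667654\right) + 1742} = \sqrt{-395302866 + 1742} = \sqrt{-395301124} = 2 i \sqrt{98825281}$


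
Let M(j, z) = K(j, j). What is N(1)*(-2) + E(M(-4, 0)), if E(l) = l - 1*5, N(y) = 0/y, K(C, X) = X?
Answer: -9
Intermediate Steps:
N(y) = 0
M(j, z) = j
E(l) = -5 + l (E(l) = l - 5 = -5 + l)
N(1)*(-2) + E(M(-4, 0)) = 0*(-2) + (-5 - 4) = 0 - 9 = -9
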